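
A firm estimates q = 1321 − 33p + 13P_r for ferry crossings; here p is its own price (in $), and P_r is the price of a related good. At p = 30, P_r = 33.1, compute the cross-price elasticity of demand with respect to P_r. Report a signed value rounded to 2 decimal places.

0.57

At the given values, q = 1321 − 33(30) + 13(33.1) = 761.3.
∂q/∂P_r = 13.
E = (13) × (33.1/761.3) = 0.5652…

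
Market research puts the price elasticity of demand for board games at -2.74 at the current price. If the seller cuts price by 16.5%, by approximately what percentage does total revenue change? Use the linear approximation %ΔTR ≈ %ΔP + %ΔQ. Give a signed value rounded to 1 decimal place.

%ΔQ ≈ Ed × %ΔP = (-2.74) × (-16.5%) = +45.2100%
%ΔTR ≈ %ΔP + %ΔQ = (-16.5%) + (+45.2100%) = +28.7100%

+28.7%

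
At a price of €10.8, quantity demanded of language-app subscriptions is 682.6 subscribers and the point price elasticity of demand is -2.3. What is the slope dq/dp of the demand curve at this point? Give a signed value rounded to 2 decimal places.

-145.37

Ed = (dq/dp)·(p/q) ⇒ dq/dp = Ed·q/p = (-2.3)·682.6/10.8 = -145.3685…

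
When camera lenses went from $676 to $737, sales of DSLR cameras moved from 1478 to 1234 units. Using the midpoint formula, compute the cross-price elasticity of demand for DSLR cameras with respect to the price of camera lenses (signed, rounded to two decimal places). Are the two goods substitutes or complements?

%ΔQ_{DSLR cameras} = (1234 − 1478)/avg = -244/1356 = -0.179941…
%ΔP_{camera lenses} = (737 − 676)/avg = 61/706.5 = 0.086341…
E_cross = (-244/1356) / (61/706.5) = -2.0840…
E_cross < 0 ⇒ the goods are complements.

-2.08; complements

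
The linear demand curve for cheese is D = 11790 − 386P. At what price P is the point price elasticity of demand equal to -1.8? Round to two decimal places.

19.64

Ed = −386P/(11790 − 386P). Set this equal to -1.8:
386P = 1.8·(11790 − 386P) ⇒ 386P(1 + 1.8) = 1.8·11790
P = 1.8·11790 / (386·2.8) = 19.6354…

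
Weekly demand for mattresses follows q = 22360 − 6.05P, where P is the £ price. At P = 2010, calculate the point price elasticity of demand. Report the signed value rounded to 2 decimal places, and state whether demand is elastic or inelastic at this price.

-1.19; elastic

dq/dP = −6.05. At P = 2010, q = 22360 − 6.05(2010) = 10199.5.
Ed = (dq/dP)·(P/q) = −6.05 × (2010/10199.5) = -1.1922…
|Ed| = 1.19 > 1, so demand is elastic.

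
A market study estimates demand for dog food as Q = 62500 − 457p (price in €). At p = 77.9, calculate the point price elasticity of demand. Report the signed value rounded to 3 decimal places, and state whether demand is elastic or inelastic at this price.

-1.323; elastic

dQ/dp = −457. At p = 77.9, Q = 62500 − 457(77.9) = 26899.7.
Ed = (dQ/dp)·(p/Q) = −457 × (77.9/26899.7) = -1.32344…
|Ed| = 1.323 > 1, so demand is elastic.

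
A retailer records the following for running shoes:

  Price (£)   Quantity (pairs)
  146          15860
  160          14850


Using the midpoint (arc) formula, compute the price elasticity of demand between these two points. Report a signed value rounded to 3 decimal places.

%ΔQ = (14850 − 15860) / [(15860 + 14850)/2] = -1010/15355 = -0.065776…
%ΔP = (160 − 146) / [(146 + 160)/2] = 14/153 = 0.091503…
Arc Ed = %ΔQ / %ΔP = (-1010/15355) / (14/153) = -0.71884…

-0.719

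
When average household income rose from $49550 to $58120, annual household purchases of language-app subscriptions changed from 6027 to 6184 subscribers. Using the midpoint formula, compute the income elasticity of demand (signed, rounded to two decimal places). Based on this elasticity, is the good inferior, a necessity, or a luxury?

%ΔQ = (6184 − 6027)/[( 6027 + 6184)/2] = 157/6105.5 = 0.025714…
%ΔIncome = (58120 − 49550)/[( 49550 + 58120)/2] = 8570/53835 = 0.159190…
E_income = (157/6105.5) / (8570/53835) = 0.1615…
0 < E_income < 1 ⇒ normal good, necessity.

0.16; necessity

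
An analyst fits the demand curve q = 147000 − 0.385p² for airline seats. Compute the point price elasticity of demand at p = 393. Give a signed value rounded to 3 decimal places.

dq/dp = −2·0.385·p = -302.61. At p = 393, q = 87537.135.
Ed = (dq/dp)·(p/q) = (-302.61) × (393/87537.135) = -1.35857…

-1.359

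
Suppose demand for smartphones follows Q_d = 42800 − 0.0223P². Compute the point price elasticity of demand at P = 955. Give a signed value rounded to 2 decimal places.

dQ_d/dP = −2·0.0223·P = -42.593. At P = 955, Q_d = 22461.8425.
Ed = (dQ_d/dP)·(P/Q_d) = (-42.593) × (955/22461.8425) = -1.8109…

-1.81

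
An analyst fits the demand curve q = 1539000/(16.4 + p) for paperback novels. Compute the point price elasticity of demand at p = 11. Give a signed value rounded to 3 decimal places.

-0.401

dq/dp = −1539000/(16.4 + p)² = -2049.92. At p = 11, q = 56167.9.
Ed = (dq/dp)·(p/q) = (-2049.92) × (11/56167.9) = -0.40145…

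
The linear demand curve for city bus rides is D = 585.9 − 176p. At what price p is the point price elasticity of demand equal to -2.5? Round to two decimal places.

Ed = −176p/(585.9 − 176p). Set this equal to -2.5:
176p = 2.5·(585.9 − 176p) ⇒ 176p(1 + 2.5) = 2.5·585.9
p = 2.5·585.9 / (176·3.5) = 2.3778…

2.38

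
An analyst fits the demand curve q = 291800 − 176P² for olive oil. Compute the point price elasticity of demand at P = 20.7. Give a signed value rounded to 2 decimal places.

-0.70

dq/dP = −2·176·P = -7286.4. At P = 20.7, q = 216385.76.
Ed = (dq/dP)·(P/q) = (-7286.4) × (20.7/216385.76) = -0.6970…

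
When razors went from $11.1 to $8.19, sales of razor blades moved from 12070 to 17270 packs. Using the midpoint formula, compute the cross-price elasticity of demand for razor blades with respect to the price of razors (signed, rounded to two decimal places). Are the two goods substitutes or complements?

%ΔQ_{razor blades} = (17270 − 12070)/avg = 5200/14670 = 0.354464…
%ΔP_{razors} = (8.19 − 11.1)/avg = -2.91/9.645 = -0.301710…
E_cross = (5200/14670) / (-2.91/9.645) = -1.1748…
E_cross < 0 ⇒ the goods are complements.

-1.17; complements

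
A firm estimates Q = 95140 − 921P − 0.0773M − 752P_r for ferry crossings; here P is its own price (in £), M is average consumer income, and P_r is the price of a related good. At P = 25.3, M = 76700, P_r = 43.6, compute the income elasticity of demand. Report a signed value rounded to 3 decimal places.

-0.179

At the given values, Q = 95140 − 921(25.3) − 0.0773(76700) − 752(43.6) = 33122.59.
∂Q/∂M = -0.0773.
E = (-0.0773) × (76700/33122.59) = -0.17899…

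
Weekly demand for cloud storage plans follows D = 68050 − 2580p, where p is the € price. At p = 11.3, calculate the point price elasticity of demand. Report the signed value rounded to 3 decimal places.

dD/dp = −2580. At p = 11.3, D = 68050 − 2580(11.3) = 38896.
Ed = (dD/dp)·(p/D) = −2580 × (11.3/38896) = -0.74953…

-0.750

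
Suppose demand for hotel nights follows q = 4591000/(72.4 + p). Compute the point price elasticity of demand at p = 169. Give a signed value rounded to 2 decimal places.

-0.70

dq/dp = −4591000/(72.4 + p)² = -78.783. At p = 169, q = 19018.2.
Ed = (dq/dp)·(p/q) = (-78.783) × (169/19018.2) = -0.7000…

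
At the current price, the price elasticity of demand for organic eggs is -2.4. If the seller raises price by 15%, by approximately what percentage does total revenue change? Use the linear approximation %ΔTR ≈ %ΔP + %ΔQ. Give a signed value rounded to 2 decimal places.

%ΔQ ≈ Ed × %ΔP = (-2.4) × (+15%) = -36.0000%
%ΔTR ≈ %ΔP + %ΔQ = (+15%) + (-36.0000%) = -21.0000%

-21.00%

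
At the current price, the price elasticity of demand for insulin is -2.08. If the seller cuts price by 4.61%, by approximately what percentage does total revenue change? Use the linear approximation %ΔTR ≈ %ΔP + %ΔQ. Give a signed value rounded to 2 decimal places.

%ΔQ ≈ Ed × %ΔP = (-2.08) × (-4.61%) = +9.5888%
%ΔTR ≈ %ΔP + %ΔQ = (-4.61%) + (+9.5888%) = +4.9788%

+4.98%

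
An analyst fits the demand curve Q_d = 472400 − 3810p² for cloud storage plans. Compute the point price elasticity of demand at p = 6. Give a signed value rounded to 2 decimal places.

dQ_d/dp = −2·3810·p = -45720. At p = 6, Q_d = 335240.
Ed = (dQ_d/dp)·(p/Q_d) = (-45720) × (6/335240) = -0.8182…

-0.82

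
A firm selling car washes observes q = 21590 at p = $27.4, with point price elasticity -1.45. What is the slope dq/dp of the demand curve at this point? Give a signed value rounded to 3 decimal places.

-1142.536

Ed = (dq/dp)·(p/q) ⇒ dq/dp = Ed·q/p = (-1.45)·21590/27.4 = -1142.53649…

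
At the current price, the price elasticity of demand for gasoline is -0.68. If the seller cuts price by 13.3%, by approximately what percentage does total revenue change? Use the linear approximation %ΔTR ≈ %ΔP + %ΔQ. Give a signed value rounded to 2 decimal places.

%ΔQ ≈ Ed × %ΔP = (-0.68) × (-13.3%) = +9.0440%
%ΔTR ≈ %ΔP + %ΔQ = (-13.3%) + (+9.0440%) = -4.2560%

-4.26%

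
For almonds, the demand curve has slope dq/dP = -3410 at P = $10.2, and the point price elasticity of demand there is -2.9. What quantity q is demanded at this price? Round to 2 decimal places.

Ed = (dq/dP)·(P/q) ⇒ q = (dq/dP)·P/Ed = (-3410)·10.2/(-2.9) = 11993.7931…

11993.79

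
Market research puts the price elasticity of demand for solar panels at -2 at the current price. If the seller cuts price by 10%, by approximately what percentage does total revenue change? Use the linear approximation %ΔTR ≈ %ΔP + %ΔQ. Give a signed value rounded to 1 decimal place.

+10.0%

%ΔQ ≈ Ed × %ΔP = (-2) × (-10%) = +20.0000%
%ΔTR ≈ %ΔP + %ΔQ = (-10%) + (+20.0000%) = +10.0000%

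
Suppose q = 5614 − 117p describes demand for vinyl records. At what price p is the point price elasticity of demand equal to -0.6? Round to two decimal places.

17.99

Ed = −117p/(5614 − 117p). Set this equal to -0.6:
117p = 0.6·(5614 − 117p) ⇒ 117p(1 + 0.6) = 0.6·5614
p = 0.6·5614 / (117·1.6) = 17.9935…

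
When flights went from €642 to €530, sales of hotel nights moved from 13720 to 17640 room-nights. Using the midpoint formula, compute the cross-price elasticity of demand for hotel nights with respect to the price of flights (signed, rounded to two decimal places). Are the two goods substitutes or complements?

%ΔQ_{hotel nights} = (17640 − 13720)/avg = 3920/15680 = 0.25
%ΔP_{flights} = (530 − 642)/avg = -112/586 = -0.191126…
E_cross = (3920/15680) / (-112/586) = -1.3080…
E_cross < 0 ⇒ the goods are complements.

-1.31; complements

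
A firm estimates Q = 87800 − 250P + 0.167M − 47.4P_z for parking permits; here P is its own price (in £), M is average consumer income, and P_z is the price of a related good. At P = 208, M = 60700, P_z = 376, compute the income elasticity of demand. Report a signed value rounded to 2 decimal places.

At the given values, Q = 87800 − 250(208) + 0.167(60700) − 47.4(376) = 28114.5.
∂Q/∂M = 0.167.
E = (0.167) × (60700/28114.5) = 0.3605…

0.36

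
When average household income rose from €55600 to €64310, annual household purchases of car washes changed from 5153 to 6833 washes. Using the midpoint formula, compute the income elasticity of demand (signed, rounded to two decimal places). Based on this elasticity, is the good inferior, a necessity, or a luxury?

1.93; luxury

%ΔQ = (6833 − 5153)/[( 5153 + 6833)/2] = 1680/5993 = 0.280327…
%ΔIncome = (64310 − 55600)/[( 55600 + 64310)/2] = 8710/59955 = 0.145275…
E_income = (1680/5993) / (8710/59955) = 1.9296…
E_income > 1 ⇒ normal good, luxury.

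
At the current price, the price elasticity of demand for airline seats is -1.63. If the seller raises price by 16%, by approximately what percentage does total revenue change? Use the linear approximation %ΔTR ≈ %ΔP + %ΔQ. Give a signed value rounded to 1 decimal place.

-10.1%

%ΔQ ≈ Ed × %ΔP = (-1.63) × (+16%) = -26.0800%
%ΔTR ≈ %ΔP + %ΔQ = (+16%) + (-26.0800%) = -10.0800%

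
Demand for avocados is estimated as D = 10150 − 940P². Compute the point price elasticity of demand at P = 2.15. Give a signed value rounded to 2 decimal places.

-1.50

dD/dP = −2·940·P = -4042. At P = 2.15, D = 5804.85.
Ed = (dD/dP)·(P/D) = (-4042) × (2.15/5804.85) = -1.4970…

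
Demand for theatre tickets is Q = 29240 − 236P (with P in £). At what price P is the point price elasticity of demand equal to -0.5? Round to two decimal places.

Ed = −236P/(29240 − 236P). Set this equal to -0.5:
236P = 0.5·(29240 − 236P) ⇒ 236P(1 + 0.5) = 0.5·29240
P = 0.5·29240 / (236·1.5) = 41.2994…

41.30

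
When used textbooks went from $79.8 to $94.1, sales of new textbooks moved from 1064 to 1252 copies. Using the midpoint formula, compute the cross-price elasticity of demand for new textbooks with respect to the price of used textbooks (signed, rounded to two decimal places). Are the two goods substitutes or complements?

0.99; substitutes

%ΔQ_{new textbooks} = (1252 − 1064)/avg = 188/1158 = 0.162348…
%ΔP_{used textbooks} = (94.1 − 79.8)/avg = 14.3/86.95 = 0.164462…
E_cross = (188/1158) / (14.3/86.95) = 0.9871…
E_cross > 0 ⇒ the goods are substitutes.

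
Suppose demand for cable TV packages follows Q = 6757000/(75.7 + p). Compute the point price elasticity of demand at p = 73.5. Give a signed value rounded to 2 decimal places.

-0.49

dQ/dp = −6757000/(75.7 + p)² = -303.54. At p = 73.5, Q = 45288.2.
Ed = (dQ/dp)·(p/Q) = (-303.54) × (73.5/45288.2) = -0.4926…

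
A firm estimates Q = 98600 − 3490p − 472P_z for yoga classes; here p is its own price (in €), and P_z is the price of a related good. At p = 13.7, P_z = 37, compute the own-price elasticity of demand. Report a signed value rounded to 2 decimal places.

-1.43

At the given values, Q = 98600 − 3490(13.7) − 472(37) = 33323.
∂Q/∂p = −3490.
E = (-3490) × (13.7/33323) = -1.4348…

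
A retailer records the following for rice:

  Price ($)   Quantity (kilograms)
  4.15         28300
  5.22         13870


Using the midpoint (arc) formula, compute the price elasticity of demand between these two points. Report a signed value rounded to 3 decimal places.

%ΔQ = (13870 − 28300) / [(28300 + 13870)/2] = -14430/21085 = -0.684372…
%ΔP = (5.22 − 4.15) / [(4.15 + 5.22)/2] = 1.07/4.685 = 0.228388…
Arc Ed = %ΔQ / %ΔP = (-14430/21085) / (1.07/4.685) = -2.99652…

-2.997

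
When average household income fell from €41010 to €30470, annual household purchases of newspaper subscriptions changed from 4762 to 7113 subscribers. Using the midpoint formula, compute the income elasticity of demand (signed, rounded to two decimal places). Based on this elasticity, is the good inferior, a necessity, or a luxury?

%ΔQ = (7113 − 4762)/[( 4762 + 7113)/2] = 2351/5937.5 = 0.395957…
%ΔIncome = (30470 − 41010)/[( 41010 + 30470)/2] = -10540/35740 = -0.294907…
E_income = (2351/5937.5) / (-10540/35740) = -1.3426…
E_income < 0 ⇒ inferior good.

-1.34; inferior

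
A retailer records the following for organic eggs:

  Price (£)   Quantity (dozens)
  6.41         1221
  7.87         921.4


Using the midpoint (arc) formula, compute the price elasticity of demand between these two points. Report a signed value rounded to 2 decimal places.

-1.37

%ΔQ = (921.4 − 1221) / [(1221 + 921.4)/2] = -299.6/1071.2 = -0.279686…
%ΔP = (7.87 − 6.41) / [(6.41 + 7.87)/2] = 1.46/7.14 = 0.204481…
Arc Ed = %ΔQ / %ΔP = (-299.6/1071.2) / (1.46/7.14) = -1.3677…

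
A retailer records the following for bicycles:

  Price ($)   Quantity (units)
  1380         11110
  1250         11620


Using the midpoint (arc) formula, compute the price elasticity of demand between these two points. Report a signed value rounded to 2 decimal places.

-0.45

%ΔQ = (11620 − 11110) / [(11110 + 11620)/2] = 510/11365 = 0.044874…
%ΔP = (1250 − 1380) / [(1380 + 1250)/2] = -130/1315 = -0.098859…
Arc Ed = %ΔQ / %ΔP = (510/11365) / (-130/1315) = -0.4539…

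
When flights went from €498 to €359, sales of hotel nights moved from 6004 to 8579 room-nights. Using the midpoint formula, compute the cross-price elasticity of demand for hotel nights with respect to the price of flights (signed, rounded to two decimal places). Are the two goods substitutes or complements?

%ΔQ_{hotel nights} = (8579 − 6004)/avg = 2575/7291.5 = 0.353150…
%ΔP_{flights} = (359 − 498)/avg = -139/428.5 = -0.324387…
E_cross = (2575/7291.5) / (-139/428.5) = -1.0886…
E_cross < 0 ⇒ the goods are complements.

-1.09; complements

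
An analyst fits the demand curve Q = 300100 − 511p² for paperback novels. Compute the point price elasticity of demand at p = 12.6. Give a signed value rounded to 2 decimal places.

-0.74

dQ/dp = −2·511·p = -12877.2. At p = 12.6, Q = 218973.64.
Ed = (dQ/dp)·(p/Q) = (-12877.2) × (12.6/218973.64) = -0.7409…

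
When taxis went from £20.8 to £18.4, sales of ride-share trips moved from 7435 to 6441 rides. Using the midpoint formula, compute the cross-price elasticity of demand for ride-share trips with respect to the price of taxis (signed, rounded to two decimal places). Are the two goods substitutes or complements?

%ΔQ_{ride-share trips} = (6441 − 7435)/avg = -994/6938 = -0.143268…
%ΔP_{taxis} = (18.4 − 20.8)/avg = -2.4/19.6 = -0.122448…
E_cross = (-994/6938) / (-2.4/19.6) = 1.1700…
E_cross > 0 ⇒ the goods are substitutes.

1.17; substitutes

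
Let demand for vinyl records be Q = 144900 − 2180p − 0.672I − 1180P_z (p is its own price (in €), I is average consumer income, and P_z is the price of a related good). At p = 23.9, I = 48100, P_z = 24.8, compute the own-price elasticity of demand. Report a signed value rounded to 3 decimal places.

-1.669

At the given values, Q = 144900 − 2180(23.9) − 0.672(48100) − 1180(24.8) = 31210.8.
∂Q/∂p = −2180.
E = (-2180) × (23.9/31210.8) = -1.66935…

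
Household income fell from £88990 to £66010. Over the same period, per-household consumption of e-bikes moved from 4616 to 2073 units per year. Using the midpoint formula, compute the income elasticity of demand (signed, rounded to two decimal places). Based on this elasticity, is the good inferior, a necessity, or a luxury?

2.56; luxury

%ΔQ = (2073 − 4616)/[( 4616 + 2073)/2] = -2543/3344.5 = -0.760352…
%ΔIncome = (66010 − 88990)/[( 88990 + 66010)/2] = -22980/77500 = -0.296516…
E_income = (-2543/3344.5) / (-22980/77500) = 2.5642…
E_income > 1 ⇒ normal good, luxury.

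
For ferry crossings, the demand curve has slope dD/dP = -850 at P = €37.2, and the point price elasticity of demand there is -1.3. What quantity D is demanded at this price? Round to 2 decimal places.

24323.08

Ed = (dD/dP)·(P/D) ⇒ D = (dD/dP)·P/Ed = (-850)·37.2/(-1.3) = 24323.0769…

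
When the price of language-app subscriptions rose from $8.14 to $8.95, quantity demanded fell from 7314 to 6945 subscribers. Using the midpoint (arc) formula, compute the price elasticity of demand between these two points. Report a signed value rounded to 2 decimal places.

-0.55

%ΔQ = (6945 − 7314) / [(7314 + 6945)/2] = -369/7129.5 = -0.051756…
%ΔP = (8.95 − 8.14) / [(8.14 + 8.95)/2] = 0.81/8.545 = 0.094792…
Arc Ed = %ΔQ / %ΔP = (-369/7129.5) / (0.81/8.545) = -0.5460…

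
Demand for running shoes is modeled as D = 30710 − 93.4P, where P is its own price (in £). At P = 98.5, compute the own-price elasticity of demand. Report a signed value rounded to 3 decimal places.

At the given values, D = 30710 − 93.4(98.5) = 21510.1.
∂D/∂P = −93.4.
E = (-93.4) × (98.5/21510.1) = -0.42770…

-0.428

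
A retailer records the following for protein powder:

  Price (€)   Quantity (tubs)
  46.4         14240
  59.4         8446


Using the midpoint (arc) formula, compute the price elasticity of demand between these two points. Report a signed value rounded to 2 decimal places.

%ΔQ = (8446 − 14240) / [(14240 + 8446)/2] = -5794/11343 = -0.510799…
%ΔP = (59.4 − 46.4) / [(46.4 + 59.4)/2] = 13/52.9 = 0.245746…
Arc Ed = %ΔQ / %ΔP = (-5794/11343) / (13/52.9) = -2.0785…

-2.08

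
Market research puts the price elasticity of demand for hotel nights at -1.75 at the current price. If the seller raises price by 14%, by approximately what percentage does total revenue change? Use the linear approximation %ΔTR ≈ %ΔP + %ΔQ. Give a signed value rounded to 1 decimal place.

%ΔQ ≈ Ed × %ΔP = (-1.75) × (+14%) = -24.5000%
%ΔTR ≈ %ΔP + %ΔQ = (+14%) + (-24.5000%) = -10.5000%

-10.5%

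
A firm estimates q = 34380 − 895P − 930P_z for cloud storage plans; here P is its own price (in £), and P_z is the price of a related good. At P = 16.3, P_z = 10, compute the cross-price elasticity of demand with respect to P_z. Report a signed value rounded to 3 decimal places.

At the given values, q = 34380 − 895(16.3) − 930(10) = 10491.5.
∂q/∂P_z = -930.
E = (-930) × (10/10491.5) = -0.88643…

-0.886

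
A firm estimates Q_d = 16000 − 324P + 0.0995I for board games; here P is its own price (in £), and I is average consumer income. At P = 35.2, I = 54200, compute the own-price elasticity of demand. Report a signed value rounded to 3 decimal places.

At the given values, Q_d = 16000 − 324(35.2) + 0.0995(54200) = 9988.1.
∂Q_d/∂P = −324.
E = (-324) × (35.2/9988.1) = -1.14183…

-1.142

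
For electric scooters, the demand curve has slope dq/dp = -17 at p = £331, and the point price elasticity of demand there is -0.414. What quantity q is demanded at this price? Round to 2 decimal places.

Ed = (dq/dp)·(p/q) ⇒ q = (dq/dp)·p/Ed = (-17)·331/(-0.414) = 13591.7874…

13591.79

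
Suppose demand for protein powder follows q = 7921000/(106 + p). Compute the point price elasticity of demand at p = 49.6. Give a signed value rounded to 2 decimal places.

-0.32

dq/dp = −7921000/(106 + p)² = -327.16. At p = 49.6, q = 50906.2.
Ed = (dq/dp)·(p/q) = (-327.16) × (49.6/50906.2) = -0.3187…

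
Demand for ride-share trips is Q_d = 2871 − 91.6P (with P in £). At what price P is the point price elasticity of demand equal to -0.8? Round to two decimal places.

13.93

Ed = −91.6P/(2871 − 91.6P). Set this equal to -0.8:
91.6P = 0.8·(2871 − 91.6P) ⇒ 91.6P(1 + 0.8) = 0.8·2871
P = 0.8·2871 / (91.6·1.8) = 13.9301…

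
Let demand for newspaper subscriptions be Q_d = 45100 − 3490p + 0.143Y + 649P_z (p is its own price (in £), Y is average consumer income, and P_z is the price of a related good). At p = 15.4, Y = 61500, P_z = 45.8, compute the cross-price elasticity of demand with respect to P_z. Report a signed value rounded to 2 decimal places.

1.00

At the given values, Q_d = 45100 − 3490(15.4) + 0.143(61500) + 649(45.8) = 29872.7.
∂Q_d/∂P_z = 649.
E = (649) × (45.8/29872.7) = 0.9950…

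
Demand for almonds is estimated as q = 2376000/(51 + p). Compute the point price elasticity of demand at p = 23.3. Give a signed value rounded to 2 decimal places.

-0.31

dq/dp = −2376000/(51 + p)² = -430.397. At p = 23.3, q = 31978.5.
Ed = (dq/dp)·(p/q) = (-430.397) × (23.3/31978.5) = -0.3135…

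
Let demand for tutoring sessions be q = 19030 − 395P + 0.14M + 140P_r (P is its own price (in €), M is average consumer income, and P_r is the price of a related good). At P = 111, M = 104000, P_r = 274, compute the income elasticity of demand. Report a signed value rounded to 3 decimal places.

0.518

At the given values, q = 19030 − 395(111) + 0.14(104000) + 140(274) = 28105.
∂q/∂M = 0.14.
E = (0.14) × (104000/28105) = 0.51805…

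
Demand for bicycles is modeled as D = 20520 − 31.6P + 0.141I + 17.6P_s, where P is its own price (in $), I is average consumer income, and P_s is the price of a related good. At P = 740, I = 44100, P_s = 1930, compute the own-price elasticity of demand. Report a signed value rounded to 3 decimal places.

At the given values, D = 20520 − 31.6(740) + 0.141(44100) + 17.6(1930) = 37322.1.
∂D/∂P = −31.6.
E = (-31.6) × (740/37322.1) = -0.62654…

-0.627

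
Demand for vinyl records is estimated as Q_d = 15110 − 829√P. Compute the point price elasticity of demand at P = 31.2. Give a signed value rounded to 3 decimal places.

-0.221

dQ_d/dP = −829/(2√P) = -74.2074. At P = 31.2, Q_d = 10479.5.
Ed = (dQ_d/dP)·(P/Q_d) = (-74.2074) × (31.2/10479.5) = -0.22093…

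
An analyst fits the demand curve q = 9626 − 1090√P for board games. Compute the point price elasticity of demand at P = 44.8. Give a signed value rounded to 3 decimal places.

dq/dP = −1090/(2√P) = -81.4249. At P = 44.8, q = 2330.32.
Ed = (dq/dP)·(P/q) = (-81.4249) × (44.8/2330.32) = -1.56537…

-1.565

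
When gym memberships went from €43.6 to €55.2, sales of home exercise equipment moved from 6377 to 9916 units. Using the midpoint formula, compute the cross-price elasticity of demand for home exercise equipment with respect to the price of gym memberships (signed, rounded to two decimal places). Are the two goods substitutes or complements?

1.85; substitutes

%ΔQ_{home exercise equipment} = (9916 − 6377)/avg = 3539/8146.5 = 0.434419…
%ΔP_{gym memberships} = (55.2 − 43.6)/avg = 11.6/49.4 = 0.234817…
E_cross = (3539/8146.5) / (11.6/49.4) = 1.8500…
E_cross > 0 ⇒ the goods are substitutes.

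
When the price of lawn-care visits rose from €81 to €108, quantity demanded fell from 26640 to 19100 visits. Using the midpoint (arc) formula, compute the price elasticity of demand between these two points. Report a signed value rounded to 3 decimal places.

-1.154

%ΔQ = (19100 − 26640) / [(26640 + 19100)/2] = -7540/22870 = -0.329689…
%ΔP = (108 − 81) / [(81 + 108)/2] = 27/94.5 = 0.285714…
Arc Ed = %ΔQ / %ΔP = (-7540/22870) / (27/94.5) = -1.15391…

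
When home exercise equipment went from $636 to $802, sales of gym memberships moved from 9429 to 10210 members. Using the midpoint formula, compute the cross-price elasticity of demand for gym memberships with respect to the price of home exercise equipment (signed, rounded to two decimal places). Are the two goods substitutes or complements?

0.34; substitutes

%ΔQ_{gym memberships} = (10210 − 9429)/avg = 781/9819.5 = 0.079535…
%ΔP_{home exercise equipment} = (802 − 636)/avg = 166/719 = 0.230876…
E_cross = (781/9819.5) / (166/719) = 0.3444…
E_cross > 0 ⇒ the goods are substitutes.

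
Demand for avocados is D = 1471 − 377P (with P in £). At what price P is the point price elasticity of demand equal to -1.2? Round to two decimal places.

Ed = −377P/(1471 − 377P). Set this equal to -1.2:
377P = 1.2·(1471 − 377P) ⇒ 377P(1 + 1.2) = 1.2·1471
P = 1.2·1471 / (377·2.2) = 2.1282…

2.13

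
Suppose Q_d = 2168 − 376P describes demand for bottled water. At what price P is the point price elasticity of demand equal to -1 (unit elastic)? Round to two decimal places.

2.88

Ed = −376P/(2168 − 376P). Set this equal to -1:
376P = 1·(2168 − 376P) ⇒ 376P(1 + 1) = 1·2168
P = 1·2168 / (376·2) = 2.8829…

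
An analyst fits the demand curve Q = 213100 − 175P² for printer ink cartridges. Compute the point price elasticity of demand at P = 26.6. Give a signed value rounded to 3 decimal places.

-2.774

dQ/dP = −2·175·P = -9310. At P = 26.6, Q = 89277.
Ed = (dQ/dP)·(P/Q) = (-9310) × (26.6/89277) = -2.77390…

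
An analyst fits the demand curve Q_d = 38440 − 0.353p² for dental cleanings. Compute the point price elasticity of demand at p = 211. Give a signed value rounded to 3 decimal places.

dQ_d/dp = −2·0.353·p = -148.966. At p = 211, Q_d = 22724.087.
Ed = (dQ_d/dp)·(p/Q_d) = (-148.966) × (211/22724.087) = -1.38319…

-1.383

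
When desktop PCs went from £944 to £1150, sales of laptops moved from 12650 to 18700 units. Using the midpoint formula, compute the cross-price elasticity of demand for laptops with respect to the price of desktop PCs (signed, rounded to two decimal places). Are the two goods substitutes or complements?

%ΔQ_{laptops} = (18700 − 12650)/avg = 6050/15675 = 0.385964…
%ΔP_{desktop PCs} = (1150 − 944)/avg = 206/1047 = 0.196752…
E_cross = (6050/15675) / (206/1047) = 1.9616…
E_cross > 0 ⇒ the goods are substitutes.

1.96; substitutes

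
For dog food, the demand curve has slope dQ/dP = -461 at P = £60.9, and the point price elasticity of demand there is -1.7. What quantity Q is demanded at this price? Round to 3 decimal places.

Ed = (dQ/dP)·(P/Q) ⇒ Q = (dQ/dP)·P/Ed = (-461)·60.9/(-1.7) = 16514.64705…

16514.647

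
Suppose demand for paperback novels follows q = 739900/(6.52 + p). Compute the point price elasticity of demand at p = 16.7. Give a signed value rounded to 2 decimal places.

-0.72

dq/dp = −739900/(6.52 + p)² = -1372.3. At p = 16.7, q = 31864.8.
Ed = (dq/dp)·(p/q) = (-1372.3) × (16.7/31864.8) = -0.7192…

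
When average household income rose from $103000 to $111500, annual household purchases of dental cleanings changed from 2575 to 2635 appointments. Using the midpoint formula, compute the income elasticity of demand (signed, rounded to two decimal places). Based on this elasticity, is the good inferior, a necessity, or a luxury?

%ΔQ = (2635 − 2575)/[( 2575 + 2635)/2] = 60/2605 = 0.023032…
%ΔIncome = (111500 − 103000)/[( 103000 + 111500)/2] = 8500/107250 = 0.079254…
E_income = (60/2605) / (8500/107250) = 0.2906…
0 < E_income < 1 ⇒ normal good, necessity.

0.29; necessity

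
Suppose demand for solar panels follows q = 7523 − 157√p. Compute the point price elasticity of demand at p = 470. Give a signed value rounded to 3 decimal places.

-0.413

dq/dp = −157/(2√p) = -3.62093. At p = 470, q = 4119.32.
Ed = (dq/dp)·(p/q) = (-3.62093) × (470/4119.32) = -0.41313…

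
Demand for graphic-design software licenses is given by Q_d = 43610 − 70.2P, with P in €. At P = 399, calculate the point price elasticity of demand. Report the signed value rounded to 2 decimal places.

dQ_d/dP = −70.2. At P = 399, Q_d = 43610 − 70.2(399) = 15600.2.
Ed = (dQ_d/dP)·(P/Q_d) = −70.2 × (399/15600.2) = -1.7954…

-1.80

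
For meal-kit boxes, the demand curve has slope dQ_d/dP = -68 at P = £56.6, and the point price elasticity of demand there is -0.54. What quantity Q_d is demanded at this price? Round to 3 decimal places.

7127.407

Ed = (dQ_d/dP)·(P/Q_d) ⇒ Q_d = (dQ_d/dP)·P/Ed = (-68)·56.6/(-0.54) = 7127.40740…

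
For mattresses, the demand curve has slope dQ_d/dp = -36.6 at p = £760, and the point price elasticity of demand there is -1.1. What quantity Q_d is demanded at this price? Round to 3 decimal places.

Ed = (dQ_d/dp)·(p/Q_d) ⇒ Q_d = (dQ_d/dp)·p/Ed = (-36.6)·760/(-1.1) = 25287.27272…

25287.273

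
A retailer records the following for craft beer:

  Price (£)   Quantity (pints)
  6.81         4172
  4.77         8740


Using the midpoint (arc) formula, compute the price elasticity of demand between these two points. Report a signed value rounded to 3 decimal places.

-2.008

%ΔQ = (8740 − 4172) / [(4172 + 8740)/2] = 4568/6456 = 0.707558…
%ΔP = (4.77 − 6.81) / [(6.81 + 4.77)/2] = -2.04/5.79 = -0.352331…
Arc Ed = %ΔQ / %ΔP = (4568/6456) / (-2.04/5.79) = -2.00821…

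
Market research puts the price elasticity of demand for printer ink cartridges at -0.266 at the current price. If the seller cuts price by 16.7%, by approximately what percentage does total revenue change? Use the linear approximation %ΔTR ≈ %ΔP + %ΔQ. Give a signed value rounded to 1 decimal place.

-12.3%

%ΔQ ≈ Ed × %ΔP = (-0.266) × (-16.7%) = +4.4422%
%ΔTR ≈ %ΔP + %ΔQ = (-16.7%) + (+4.4422%) = -12.2578%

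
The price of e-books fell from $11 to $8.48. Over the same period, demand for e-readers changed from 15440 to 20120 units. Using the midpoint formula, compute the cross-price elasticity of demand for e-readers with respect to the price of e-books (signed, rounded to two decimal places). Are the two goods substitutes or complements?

%ΔQ_{e-readers} = (20120 − 15440)/avg = 4680/17780 = 0.263217…
%ΔP_{e-books} = (8.48 − 11)/avg = -2.52/9.74 = -0.258726…
E_cross = (4680/17780) / (-2.52/9.74) = -1.0173…
E_cross < 0 ⇒ the goods are complements.

-1.02; complements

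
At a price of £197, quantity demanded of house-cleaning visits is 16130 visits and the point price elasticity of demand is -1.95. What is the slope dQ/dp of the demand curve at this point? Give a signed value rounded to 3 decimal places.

-159.662

Ed = (dQ/dp)·(p/Q) ⇒ dQ/dp = Ed·Q/p = (-1.95)·16130/197 = -159.66243…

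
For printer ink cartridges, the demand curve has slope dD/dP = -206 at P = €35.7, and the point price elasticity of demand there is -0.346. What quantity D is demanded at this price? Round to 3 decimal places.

Ed = (dD/dP)·(P/D) ⇒ D = (dD/dP)·P/Ed = (-206)·35.7/(-0.346) = 21254.91329…

21254.913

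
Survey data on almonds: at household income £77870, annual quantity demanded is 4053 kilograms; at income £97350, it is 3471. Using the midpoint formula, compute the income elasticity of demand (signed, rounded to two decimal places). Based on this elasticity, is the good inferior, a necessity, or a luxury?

%ΔQ = (3471 − 4053)/[( 4053 + 3471)/2] = -582/3762 = -0.154704…
%ΔIncome = (97350 − 77870)/[( 77870 + 97350)/2] = 19480/87610 = 0.222349…
E_income = (-582/3762) / (19480/87610) = -0.6957…
E_income < 0 ⇒ inferior good.

-0.70; inferior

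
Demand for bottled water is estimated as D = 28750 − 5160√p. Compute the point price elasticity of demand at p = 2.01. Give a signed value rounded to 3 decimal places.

dD/dp = −5160/(2√p) = -1819.79. At p = 2.01, D = 21434.4.
Ed = (dD/dp)·(p/D) = (-1819.79) × (2.01/21434.4) = -0.17064…

-0.171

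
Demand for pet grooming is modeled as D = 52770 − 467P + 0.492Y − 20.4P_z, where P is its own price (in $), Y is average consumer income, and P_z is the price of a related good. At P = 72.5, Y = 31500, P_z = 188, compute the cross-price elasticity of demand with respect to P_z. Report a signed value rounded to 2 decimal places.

-0.13

At the given values, D = 52770 − 467(72.5) + 0.492(31500) − 20.4(188) = 30575.3.
∂D/∂P_z = -20.4.
E = (-20.4) × (188/30575.3) = -0.1254…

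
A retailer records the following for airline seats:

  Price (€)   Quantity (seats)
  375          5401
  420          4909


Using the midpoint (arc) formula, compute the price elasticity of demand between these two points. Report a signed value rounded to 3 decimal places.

-0.843

%ΔQ = (4909 − 5401) / [(5401 + 4909)/2] = -492/5155 = -0.095441…
%ΔP = (420 − 375) / [(375 + 420)/2] = 45/397.5 = 0.113207…
Arc Ed = %ΔQ / %ΔP = (-492/5155) / (45/397.5) = -0.84306…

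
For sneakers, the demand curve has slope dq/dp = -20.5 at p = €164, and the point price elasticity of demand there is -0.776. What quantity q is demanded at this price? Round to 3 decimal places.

Ed = (dq/dp)·(p/q) ⇒ q = (dq/dp)·p/Ed = (-20.5)·164/(-0.776) = 4332.47422…

4332.474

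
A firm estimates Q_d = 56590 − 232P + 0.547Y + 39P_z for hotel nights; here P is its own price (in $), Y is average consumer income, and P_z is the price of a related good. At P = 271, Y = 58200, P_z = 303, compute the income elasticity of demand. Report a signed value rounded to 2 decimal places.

0.85

At the given values, Q_d = 56590 − 232(271) + 0.547(58200) + 39(303) = 37370.4.
∂Q_d/∂Y = 0.547.
E = (0.547) × (58200/37370.4) = 0.8518…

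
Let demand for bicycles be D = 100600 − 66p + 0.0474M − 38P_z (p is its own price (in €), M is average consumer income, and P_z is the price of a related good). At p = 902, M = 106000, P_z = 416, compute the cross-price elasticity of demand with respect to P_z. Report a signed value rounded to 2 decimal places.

At the given values, D = 100600 − 66(902) + 0.0474(106000) − 38(416) = 30284.4.
∂D/∂P_z = -38.
E = (-38) × (416/30284.4) = -0.5219…

-0.52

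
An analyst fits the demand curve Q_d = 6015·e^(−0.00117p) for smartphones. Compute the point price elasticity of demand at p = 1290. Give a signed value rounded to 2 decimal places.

dQ_d/dp = −0.00117·Q_d = -1.55575. At p = 1290, Q_d = 1329.7.
Ed = (dQ_d/dp)·(p/Q_d) = (-1.55575) × (1290/1329.7) = -1.5093

-1.51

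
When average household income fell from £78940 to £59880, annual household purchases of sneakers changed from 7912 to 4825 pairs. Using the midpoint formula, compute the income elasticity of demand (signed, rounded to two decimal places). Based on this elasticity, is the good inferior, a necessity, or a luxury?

1.77; luxury

%ΔQ = (4825 − 7912)/[( 7912 + 4825)/2] = -3087/6368.5 = -0.484729…
%ΔIncome = (59880 − 78940)/[( 78940 + 59880)/2] = -19060/69410 = -0.274600…
E_income = (-3087/6368.5) / (-19060/69410) = 1.7652…
E_income > 1 ⇒ normal good, luxury.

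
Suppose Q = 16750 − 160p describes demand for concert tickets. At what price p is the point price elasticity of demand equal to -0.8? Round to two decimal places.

46.53

Ed = −160p/(16750 − 160p). Set this equal to -0.8:
160p = 0.8·(16750 − 160p) ⇒ 160p(1 + 0.8) = 0.8·16750
p = 0.8·16750 / (160·1.8) = 46.5277…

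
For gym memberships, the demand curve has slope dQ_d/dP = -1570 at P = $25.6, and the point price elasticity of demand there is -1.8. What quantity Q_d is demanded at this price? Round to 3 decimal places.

22328.889

Ed = (dQ_d/dP)·(P/Q_d) ⇒ Q_d = (dQ_d/dP)·P/Ed = (-1570)·25.6/(-1.8) = 22328.88888…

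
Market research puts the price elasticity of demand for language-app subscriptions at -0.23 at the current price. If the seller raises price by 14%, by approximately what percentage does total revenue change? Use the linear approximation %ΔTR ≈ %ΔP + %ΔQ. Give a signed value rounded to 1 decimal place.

%ΔQ ≈ Ed × %ΔP = (-0.23) × (+14%) = -3.2200%
%ΔTR ≈ %ΔP + %ΔQ = (+14%) + (-3.2200%) = +10.7800%

+10.8%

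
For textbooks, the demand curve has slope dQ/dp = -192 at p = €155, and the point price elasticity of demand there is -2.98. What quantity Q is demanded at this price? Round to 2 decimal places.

Ed = (dQ/dp)·(p/Q) ⇒ Q = (dQ/dp)·p/Ed = (-192)·155/(-2.98) = 9986.5771…

9986.58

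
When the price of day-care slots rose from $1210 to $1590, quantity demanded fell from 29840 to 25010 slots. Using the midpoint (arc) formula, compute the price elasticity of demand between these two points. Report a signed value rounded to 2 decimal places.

%ΔQ = (25010 − 29840) / [(29840 + 25010)/2] = -4830/27425 = -0.176116…
%ΔP = (1590 − 1210) / [(1210 + 1590)/2] = 380/1400 = 0.271428…
Arc Ed = %ΔQ / %ΔP = (-4830/27425) / (380/1400) = -0.6488…

-0.65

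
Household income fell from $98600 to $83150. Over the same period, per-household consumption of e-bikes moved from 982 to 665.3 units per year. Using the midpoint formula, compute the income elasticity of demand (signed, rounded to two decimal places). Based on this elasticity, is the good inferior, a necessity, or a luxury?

2.26; luxury

%ΔQ = (665.3 − 982)/[( 982 + 665.3)/2] = -316.7/823.65 = -0.384507…
%ΔIncome = (83150 − 98600)/[( 98600 + 83150)/2] = -15450/90875 = -0.170013…
E_income = (-316.7/823.65) / (-15450/90875) = 2.2616…
E_income > 1 ⇒ normal good, luxury.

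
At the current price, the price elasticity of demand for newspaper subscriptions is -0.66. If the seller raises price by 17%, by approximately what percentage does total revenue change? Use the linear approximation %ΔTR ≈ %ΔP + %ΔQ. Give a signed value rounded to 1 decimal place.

+5.8%

%ΔQ ≈ Ed × %ΔP = (-0.66) × (+17%) = -11.2200%
%ΔTR ≈ %ΔP + %ΔQ = (+17%) + (-11.2200%) = +5.7800%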